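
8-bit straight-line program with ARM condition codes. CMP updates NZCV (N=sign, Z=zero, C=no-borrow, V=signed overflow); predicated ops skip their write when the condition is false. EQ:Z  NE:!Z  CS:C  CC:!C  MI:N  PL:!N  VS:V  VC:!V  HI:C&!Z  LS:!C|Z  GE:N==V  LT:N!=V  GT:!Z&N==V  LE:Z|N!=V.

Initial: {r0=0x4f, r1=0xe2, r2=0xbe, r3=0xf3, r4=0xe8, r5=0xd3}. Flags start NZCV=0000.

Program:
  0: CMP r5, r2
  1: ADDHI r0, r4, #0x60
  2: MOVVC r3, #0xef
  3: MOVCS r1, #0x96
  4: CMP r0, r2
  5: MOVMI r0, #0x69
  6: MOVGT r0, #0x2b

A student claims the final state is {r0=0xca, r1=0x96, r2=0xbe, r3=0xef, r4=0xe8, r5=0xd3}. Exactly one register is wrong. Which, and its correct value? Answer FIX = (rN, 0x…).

FIX = (r0, 0x2b)

0: ✓ CMP  NZCV=0010
1: ✓ ADDHI  r0←0x48
2: ✓ MOVVC  r3←0xef
3: ✓ MOVCS  r1←0x96
4: ✓ CMP  NZCV=1001
5: ✓ MOVMI  r0←0x69
6: ✓ MOVGT  r0←0x2b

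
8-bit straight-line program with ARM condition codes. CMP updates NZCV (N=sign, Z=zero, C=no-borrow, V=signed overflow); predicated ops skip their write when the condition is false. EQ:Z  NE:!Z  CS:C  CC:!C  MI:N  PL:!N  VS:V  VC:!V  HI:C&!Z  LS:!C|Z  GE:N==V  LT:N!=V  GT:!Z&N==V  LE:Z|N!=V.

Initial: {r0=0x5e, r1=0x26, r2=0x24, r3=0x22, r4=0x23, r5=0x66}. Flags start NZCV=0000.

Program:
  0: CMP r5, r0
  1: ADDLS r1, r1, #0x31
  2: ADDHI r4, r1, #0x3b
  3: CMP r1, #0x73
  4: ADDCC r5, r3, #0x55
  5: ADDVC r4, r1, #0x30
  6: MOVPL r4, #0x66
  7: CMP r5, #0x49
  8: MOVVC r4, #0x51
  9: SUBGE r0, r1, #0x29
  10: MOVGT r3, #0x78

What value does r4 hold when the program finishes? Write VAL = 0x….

VAL = 0x51

[0] flags=0010 → (cmp)
[1] flags=0010 LS?F → skip
[2] flags=0010 HI?T → r4=0x61
[3] flags=1000 → (cmp)
[4] flags=1000 CC?T → r5=0x77
[5] flags=1000 VC?T → r4=0x56
[6] flags=1000 PL?F → skip
[7] flags=0010 → (cmp)
[8] flags=0010 VC?T → r4=0x51
[9] flags=0010 GE?T → r0=0xfd
[10] flags=0010 GT?T → r3=0x78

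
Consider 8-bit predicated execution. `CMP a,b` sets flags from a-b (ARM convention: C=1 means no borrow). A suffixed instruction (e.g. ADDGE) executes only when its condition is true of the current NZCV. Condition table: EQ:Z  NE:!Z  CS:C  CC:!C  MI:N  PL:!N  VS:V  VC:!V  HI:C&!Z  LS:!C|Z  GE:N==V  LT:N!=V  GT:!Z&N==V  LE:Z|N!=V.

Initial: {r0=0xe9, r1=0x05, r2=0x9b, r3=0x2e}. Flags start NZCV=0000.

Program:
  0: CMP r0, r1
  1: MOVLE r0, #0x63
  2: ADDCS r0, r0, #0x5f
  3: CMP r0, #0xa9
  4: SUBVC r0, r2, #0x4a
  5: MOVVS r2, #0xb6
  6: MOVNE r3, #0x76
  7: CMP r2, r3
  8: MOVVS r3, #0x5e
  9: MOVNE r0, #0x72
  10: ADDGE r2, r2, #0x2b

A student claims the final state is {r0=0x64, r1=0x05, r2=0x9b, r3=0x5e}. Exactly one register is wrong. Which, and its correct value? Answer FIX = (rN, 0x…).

FIX = (r0, 0x72)

0: ✓ CMP  NZCV=1010
1: ✓ MOVLE  r0←0x63
2: ✓ ADDCS  r0←0xc2
3: ✓ CMP  NZCV=0010
4: ✓ SUBVC  r0←0x51
5: · MOVVS
6: ✓ MOVNE  r3←0x76
7: ✓ CMP  NZCV=0011
8: ✓ MOVVS  r3←0x5e
9: ✓ MOVNE  r0←0x72
10: · ADDGE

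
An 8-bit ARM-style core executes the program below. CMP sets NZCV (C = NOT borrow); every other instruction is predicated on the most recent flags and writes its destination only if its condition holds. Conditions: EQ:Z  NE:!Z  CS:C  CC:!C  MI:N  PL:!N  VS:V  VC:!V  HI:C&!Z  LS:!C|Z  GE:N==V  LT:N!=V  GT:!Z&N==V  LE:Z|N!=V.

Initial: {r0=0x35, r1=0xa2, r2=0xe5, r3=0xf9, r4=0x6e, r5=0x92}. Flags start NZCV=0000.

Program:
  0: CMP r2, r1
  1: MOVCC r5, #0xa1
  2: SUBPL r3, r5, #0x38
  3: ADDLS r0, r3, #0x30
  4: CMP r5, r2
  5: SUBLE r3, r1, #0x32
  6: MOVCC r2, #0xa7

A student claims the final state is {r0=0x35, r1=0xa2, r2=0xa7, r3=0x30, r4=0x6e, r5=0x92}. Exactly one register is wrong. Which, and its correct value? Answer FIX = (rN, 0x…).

FIX = (r3, 0x70)

0: ✓ CMP  NZCV=0010
1: · MOVCC
2: ✓ SUBPL  r3←0x5a
3: · ADDLS
4: ✓ CMP  NZCV=1000
5: ✓ SUBLE  r3←0x70
6: ✓ MOVCC  r2←0xa7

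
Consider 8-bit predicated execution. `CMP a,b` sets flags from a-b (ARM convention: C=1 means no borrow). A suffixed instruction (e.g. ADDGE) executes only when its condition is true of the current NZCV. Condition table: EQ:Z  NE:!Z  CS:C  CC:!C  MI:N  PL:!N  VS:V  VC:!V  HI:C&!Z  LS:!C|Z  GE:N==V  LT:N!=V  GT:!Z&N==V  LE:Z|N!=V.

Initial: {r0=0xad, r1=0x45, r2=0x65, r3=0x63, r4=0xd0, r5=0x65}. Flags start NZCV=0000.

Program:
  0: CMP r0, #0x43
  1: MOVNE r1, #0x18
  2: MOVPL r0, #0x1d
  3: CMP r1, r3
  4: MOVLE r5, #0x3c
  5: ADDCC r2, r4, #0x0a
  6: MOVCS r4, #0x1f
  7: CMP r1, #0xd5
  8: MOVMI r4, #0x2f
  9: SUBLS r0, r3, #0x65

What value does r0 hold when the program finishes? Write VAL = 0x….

0: ✓ CMP  NZCV=0011
1: ✓ MOVNE  r1←0x18
2: ✓ MOVPL  r0←0x1d
3: ✓ CMP  NZCV=1000
4: ✓ MOVLE  r5←0x3c
5: ✓ ADDCC  r2←0xda
6: · MOVCS
7: ✓ CMP  NZCV=0000
8: · MOVMI
9: ✓ SUBLS  r0←0xfe

VAL = 0xfe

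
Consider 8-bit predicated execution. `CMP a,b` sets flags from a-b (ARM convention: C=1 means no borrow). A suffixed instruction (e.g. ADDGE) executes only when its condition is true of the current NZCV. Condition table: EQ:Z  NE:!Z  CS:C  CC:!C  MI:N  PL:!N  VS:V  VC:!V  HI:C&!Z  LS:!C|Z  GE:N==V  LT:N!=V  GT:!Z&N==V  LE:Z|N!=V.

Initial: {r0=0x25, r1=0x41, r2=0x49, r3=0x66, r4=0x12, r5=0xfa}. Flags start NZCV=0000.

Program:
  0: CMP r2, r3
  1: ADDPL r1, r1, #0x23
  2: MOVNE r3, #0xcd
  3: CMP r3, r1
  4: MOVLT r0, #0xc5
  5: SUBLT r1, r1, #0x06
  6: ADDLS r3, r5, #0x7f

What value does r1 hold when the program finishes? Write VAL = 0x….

VAL = 0x3b

[0] flags=1000 → (cmp)
[1] flags=1000 PL?F → skip
[2] flags=1000 NE?T → r3=0xcd
[3] flags=1010 → (cmp)
[4] flags=1010 LT?T → r0=0xc5
[5] flags=1010 LT?T → r1=0x3b
[6] flags=1010 LS?F → skip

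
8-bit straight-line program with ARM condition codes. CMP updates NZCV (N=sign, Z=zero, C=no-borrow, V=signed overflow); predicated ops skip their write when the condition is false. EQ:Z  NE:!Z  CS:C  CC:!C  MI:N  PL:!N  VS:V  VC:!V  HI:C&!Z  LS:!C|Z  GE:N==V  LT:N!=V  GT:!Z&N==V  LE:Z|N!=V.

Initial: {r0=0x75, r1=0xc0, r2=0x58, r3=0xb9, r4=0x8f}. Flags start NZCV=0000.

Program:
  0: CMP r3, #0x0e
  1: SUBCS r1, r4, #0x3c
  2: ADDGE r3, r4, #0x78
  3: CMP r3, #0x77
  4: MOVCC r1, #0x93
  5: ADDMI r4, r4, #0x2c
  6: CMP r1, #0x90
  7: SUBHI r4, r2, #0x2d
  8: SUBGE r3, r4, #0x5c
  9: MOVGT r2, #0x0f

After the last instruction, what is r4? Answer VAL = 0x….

VAL = 0x8f

0: ✓ CMP  NZCV=1010
1: ✓ SUBCS  r1←0x53
2: · ADDGE
3: ✓ CMP  NZCV=0011
4: · MOVCC
5: · ADDMI
6: ✓ CMP  NZCV=1001
7: · SUBHI
8: ✓ SUBGE  r3←0x33
9: ✓ MOVGT  r2←0x0f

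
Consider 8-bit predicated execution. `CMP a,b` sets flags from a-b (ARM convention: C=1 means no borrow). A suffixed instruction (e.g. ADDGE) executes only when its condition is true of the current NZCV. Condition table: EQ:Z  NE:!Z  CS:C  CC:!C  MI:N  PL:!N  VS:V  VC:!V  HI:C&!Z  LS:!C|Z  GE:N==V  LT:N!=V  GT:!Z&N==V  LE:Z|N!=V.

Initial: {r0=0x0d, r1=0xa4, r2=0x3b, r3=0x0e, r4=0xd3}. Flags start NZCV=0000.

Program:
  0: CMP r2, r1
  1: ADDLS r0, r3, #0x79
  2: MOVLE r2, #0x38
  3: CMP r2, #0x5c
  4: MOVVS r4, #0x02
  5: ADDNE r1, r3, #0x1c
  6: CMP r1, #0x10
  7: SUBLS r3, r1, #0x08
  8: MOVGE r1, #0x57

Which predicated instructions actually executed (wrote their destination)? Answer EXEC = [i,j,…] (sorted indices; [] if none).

EXEC = [1,5,8]

[0] flags=1001 → (cmp)
[1] flags=1001 LS?T → r0=0x87
[2] flags=1001 LE?F → skip
[3] flags=1000 → (cmp)
[4] flags=1000 VS?F → skip
[5] flags=1000 NE?T → r1=0x2a
[6] flags=0010 → (cmp)
[7] flags=0010 LS?F → skip
[8] flags=0010 GE?T → r1=0x57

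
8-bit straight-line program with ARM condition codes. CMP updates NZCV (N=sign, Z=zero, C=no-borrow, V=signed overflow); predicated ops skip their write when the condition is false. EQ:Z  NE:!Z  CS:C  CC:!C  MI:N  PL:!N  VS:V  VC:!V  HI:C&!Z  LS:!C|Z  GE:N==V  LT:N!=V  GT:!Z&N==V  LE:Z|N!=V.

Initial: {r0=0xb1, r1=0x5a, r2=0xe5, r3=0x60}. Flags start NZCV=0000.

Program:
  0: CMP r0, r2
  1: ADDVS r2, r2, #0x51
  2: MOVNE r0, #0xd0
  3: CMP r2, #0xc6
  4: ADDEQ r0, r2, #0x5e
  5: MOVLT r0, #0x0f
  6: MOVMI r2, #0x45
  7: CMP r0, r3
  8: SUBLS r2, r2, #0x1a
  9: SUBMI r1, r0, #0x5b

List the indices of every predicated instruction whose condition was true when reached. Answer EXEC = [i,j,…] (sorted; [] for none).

EXEC = [2]

0: ✓ CMP  NZCV=1000
1: · ADDVS
2: ✓ MOVNE  r0←0xd0
3: ✓ CMP  NZCV=0010
4: · ADDEQ
5: · MOVLT
6: · MOVMI
7: ✓ CMP  NZCV=0011
8: · SUBLS
9: · SUBMI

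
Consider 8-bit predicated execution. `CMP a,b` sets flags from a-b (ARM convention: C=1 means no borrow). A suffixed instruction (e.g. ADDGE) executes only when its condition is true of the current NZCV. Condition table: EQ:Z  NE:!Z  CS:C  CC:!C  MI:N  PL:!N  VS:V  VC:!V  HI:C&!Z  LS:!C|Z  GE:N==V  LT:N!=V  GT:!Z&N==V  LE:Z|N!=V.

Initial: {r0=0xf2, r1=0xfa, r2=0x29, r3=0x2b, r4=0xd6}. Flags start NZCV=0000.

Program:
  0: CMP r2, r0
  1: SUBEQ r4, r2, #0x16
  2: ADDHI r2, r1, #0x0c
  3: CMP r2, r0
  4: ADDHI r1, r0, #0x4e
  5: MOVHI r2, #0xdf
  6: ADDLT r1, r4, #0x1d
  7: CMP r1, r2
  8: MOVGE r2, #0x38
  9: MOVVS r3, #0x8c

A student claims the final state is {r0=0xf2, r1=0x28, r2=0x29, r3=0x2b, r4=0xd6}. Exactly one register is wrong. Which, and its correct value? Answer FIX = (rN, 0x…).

0: ✓ CMP  NZCV=0000
1: · SUBEQ
2: · ADDHI
3: ✓ CMP  NZCV=0000
4: · ADDHI
5: · MOVHI
6: · ADDLT
7: ✓ CMP  NZCV=1010
8: · MOVGE
9: · MOVVS

FIX = (r1, 0xfa)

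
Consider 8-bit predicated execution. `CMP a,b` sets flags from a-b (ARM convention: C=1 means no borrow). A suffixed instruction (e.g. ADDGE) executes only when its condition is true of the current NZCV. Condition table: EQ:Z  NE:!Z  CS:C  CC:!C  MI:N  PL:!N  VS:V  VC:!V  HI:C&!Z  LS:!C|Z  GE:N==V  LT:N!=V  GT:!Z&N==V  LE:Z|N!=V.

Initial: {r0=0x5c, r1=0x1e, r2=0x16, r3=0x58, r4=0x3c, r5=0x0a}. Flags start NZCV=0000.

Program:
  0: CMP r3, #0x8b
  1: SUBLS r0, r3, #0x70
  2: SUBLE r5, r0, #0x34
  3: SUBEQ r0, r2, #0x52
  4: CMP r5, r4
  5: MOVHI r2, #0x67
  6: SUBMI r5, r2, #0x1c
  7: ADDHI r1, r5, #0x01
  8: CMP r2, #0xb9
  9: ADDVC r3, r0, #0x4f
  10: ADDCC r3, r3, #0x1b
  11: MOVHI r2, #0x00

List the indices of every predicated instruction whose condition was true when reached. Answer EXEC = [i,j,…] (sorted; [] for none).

[0] flags=1001 → (cmp)
[1] flags=1001 LS?T → r0=0xe8
[2] flags=1001 LE?F → skip
[3] flags=1001 EQ?F → skip
[4] flags=1000 → (cmp)
[5] flags=1000 HI?F → skip
[6] flags=1000 MI?T → r5=0xfa
[7] flags=1000 HI?F → skip
[8] flags=0000 → (cmp)
[9] flags=0000 VC?T → r3=0x37
[10] flags=0000 CC?T → r3=0x52
[11] flags=0000 HI?F → skip

EXEC = [1,6,9,10]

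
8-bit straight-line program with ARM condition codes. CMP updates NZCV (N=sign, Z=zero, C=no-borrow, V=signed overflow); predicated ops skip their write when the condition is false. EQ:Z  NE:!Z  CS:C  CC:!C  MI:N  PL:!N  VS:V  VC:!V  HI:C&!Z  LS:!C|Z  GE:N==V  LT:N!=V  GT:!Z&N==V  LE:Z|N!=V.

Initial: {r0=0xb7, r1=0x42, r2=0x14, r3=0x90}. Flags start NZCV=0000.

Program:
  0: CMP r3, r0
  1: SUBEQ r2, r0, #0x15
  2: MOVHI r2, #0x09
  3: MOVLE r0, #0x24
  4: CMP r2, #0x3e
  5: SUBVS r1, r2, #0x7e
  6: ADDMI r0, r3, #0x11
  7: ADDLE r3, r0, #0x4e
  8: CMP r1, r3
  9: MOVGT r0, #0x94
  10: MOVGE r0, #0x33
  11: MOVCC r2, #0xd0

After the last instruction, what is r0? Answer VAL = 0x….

[0] flags=1000 → (cmp)
[1] flags=1000 EQ?F → skip
[2] flags=1000 HI?F → skip
[3] flags=1000 LE?T → r0=0x24
[4] flags=1000 → (cmp)
[5] flags=1000 VS?F → skip
[6] flags=1000 MI?T → r0=0xa1
[7] flags=1000 LE?T → r3=0xef
[8] flags=0000 → (cmp)
[9] flags=0000 GT?T → r0=0x94
[10] flags=0000 GE?T → r0=0x33
[11] flags=0000 CC?T → r2=0xd0

VAL = 0x33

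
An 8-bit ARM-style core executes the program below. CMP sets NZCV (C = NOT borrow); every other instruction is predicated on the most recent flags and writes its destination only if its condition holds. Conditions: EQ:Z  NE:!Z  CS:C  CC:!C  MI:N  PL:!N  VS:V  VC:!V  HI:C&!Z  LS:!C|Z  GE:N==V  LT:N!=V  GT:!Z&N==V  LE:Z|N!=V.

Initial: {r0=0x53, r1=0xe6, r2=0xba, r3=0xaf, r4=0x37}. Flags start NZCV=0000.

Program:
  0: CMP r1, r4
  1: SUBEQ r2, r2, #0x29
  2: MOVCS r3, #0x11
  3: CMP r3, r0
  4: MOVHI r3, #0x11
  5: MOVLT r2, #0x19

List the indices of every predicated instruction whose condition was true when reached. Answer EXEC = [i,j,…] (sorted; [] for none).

EXEC = [2,5]

0: ✓ CMP  NZCV=1010
1: · SUBEQ
2: ✓ MOVCS  r3←0x11
3: ✓ CMP  NZCV=1000
4: · MOVHI
5: ✓ MOVLT  r2←0x19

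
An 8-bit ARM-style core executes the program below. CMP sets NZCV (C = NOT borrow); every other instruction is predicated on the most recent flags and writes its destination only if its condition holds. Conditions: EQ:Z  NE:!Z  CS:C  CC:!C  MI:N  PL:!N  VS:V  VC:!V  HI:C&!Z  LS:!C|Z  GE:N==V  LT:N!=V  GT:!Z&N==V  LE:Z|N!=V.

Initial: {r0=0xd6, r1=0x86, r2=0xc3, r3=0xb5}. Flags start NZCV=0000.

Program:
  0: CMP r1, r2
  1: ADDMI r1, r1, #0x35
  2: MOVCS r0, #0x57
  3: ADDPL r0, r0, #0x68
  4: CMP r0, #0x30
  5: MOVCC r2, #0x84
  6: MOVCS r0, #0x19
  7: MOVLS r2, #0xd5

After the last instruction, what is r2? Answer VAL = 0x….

VAL = 0xc3

[0] flags=1000 → (cmp)
[1] flags=1000 MI?T → r1=0xbb
[2] flags=1000 CS?F → skip
[3] flags=1000 PL?F → skip
[4] flags=1010 → (cmp)
[5] flags=1010 CC?F → skip
[6] flags=1010 CS?T → r0=0x19
[7] flags=1010 LS?F → skip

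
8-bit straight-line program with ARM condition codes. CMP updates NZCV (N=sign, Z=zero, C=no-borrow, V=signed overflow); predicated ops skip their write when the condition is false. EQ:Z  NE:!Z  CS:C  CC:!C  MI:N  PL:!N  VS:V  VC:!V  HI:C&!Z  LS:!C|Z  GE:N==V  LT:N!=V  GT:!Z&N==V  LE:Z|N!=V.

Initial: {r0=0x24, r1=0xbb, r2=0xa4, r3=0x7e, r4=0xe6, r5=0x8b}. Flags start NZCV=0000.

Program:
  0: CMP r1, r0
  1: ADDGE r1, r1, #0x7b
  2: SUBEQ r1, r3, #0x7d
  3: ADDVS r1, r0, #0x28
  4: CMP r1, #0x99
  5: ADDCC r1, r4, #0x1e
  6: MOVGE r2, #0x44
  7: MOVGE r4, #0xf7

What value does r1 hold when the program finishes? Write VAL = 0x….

[0] flags=1010 → (cmp)
[1] flags=1010 GE?F → skip
[2] flags=1010 EQ?F → skip
[3] flags=1010 VS?F → skip
[4] flags=0010 → (cmp)
[5] flags=0010 CC?F → skip
[6] flags=0010 GE?T → r2=0x44
[7] flags=0010 GE?T → r4=0xf7

VAL = 0xbb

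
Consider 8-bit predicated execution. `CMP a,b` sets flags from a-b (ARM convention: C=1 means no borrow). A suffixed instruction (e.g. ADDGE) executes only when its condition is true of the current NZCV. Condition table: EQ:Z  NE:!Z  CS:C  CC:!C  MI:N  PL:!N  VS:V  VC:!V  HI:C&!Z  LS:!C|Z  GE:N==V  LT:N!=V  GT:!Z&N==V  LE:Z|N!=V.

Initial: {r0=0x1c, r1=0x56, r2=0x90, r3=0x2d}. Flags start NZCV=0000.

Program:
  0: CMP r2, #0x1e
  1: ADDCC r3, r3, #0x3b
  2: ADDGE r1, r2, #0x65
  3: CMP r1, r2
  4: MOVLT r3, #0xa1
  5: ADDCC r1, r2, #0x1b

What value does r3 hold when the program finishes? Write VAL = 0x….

VAL = 0x2d

0: ✓ CMP  NZCV=0011
1: · ADDCC
2: · ADDGE
3: ✓ CMP  NZCV=1001
4: · MOVLT
5: ✓ ADDCC  r1←0xab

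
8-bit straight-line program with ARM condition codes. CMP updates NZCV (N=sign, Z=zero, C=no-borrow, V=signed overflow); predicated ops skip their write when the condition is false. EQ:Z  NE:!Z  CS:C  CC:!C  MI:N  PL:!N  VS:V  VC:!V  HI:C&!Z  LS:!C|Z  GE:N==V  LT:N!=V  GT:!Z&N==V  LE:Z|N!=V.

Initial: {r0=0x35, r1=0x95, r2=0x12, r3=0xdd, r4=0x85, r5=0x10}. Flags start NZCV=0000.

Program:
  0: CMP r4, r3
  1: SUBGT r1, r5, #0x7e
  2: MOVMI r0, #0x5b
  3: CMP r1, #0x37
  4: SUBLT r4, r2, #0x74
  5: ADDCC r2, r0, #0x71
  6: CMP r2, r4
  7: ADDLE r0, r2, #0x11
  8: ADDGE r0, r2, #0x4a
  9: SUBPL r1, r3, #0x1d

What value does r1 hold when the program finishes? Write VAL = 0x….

[0] flags=1000 → (cmp)
[1] flags=1000 GT?F → skip
[2] flags=1000 MI?T → r0=0x5b
[3] flags=0011 → (cmp)
[4] flags=0011 LT?T → r4=0x9e
[5] flags=0011 CC?F → skip
[6] flags=0000 → (cmp)
[7] flags=0000 LE?F → skip
[8] flags=0000 GE?T → r0=0x5c
[9] flags=0000 PL?T → r1=0xc0

VAL = 0xc0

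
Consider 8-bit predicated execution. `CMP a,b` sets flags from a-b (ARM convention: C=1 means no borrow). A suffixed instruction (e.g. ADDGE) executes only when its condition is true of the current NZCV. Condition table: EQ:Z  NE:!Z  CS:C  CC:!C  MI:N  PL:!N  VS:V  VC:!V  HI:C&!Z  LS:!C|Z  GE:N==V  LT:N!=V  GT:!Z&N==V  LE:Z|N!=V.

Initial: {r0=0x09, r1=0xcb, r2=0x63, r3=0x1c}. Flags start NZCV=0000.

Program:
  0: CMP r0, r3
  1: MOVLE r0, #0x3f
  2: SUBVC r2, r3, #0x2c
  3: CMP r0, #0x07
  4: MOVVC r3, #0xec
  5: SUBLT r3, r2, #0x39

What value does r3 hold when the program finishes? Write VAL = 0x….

0: ✓ CMP  NZCV=1000
1: ✓ MOVLE  r0←0x3f
2: ✓ SUBVC  r2←0xf0
3: ✓ CMP  NZCV=0010
4: ✓ MOVVC  r3←0xec
5: · SUBLT

VAL = 0xec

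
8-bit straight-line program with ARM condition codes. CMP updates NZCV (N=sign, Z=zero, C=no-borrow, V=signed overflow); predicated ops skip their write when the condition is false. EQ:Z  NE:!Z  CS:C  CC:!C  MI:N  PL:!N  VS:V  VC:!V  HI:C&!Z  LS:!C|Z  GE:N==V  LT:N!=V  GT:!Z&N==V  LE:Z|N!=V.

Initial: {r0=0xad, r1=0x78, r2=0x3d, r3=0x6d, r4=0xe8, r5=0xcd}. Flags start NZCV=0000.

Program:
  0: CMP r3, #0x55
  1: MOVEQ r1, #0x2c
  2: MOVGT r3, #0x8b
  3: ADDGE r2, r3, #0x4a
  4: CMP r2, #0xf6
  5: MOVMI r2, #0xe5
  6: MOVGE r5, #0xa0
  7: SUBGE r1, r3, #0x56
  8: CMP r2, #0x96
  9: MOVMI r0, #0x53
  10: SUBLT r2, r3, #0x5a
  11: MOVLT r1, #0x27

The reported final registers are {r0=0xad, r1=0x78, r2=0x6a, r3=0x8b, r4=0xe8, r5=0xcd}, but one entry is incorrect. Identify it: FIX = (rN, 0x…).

[0] flags=0010 → (cmp)
[1] flags=0010 EQ?F → skip
[2] flags=0010 GT?T → r3=0x8b
[3] flags=0010 GE?T → r2=0xd5
[4] flags=1000 → (cmp)
[5] flags=1000 MI?T → r2=0xe5
[6] flags=1000 GE?F → skip
[7] flags=1000 GE?F → skip
[8] flags=0010 → (cmp)
[9] flags=0010 MI?F → skip
[10] flags=0010 LT?F → skip
[11] flags=0010 LT?F → skip

FIX = (r2, 0xe5)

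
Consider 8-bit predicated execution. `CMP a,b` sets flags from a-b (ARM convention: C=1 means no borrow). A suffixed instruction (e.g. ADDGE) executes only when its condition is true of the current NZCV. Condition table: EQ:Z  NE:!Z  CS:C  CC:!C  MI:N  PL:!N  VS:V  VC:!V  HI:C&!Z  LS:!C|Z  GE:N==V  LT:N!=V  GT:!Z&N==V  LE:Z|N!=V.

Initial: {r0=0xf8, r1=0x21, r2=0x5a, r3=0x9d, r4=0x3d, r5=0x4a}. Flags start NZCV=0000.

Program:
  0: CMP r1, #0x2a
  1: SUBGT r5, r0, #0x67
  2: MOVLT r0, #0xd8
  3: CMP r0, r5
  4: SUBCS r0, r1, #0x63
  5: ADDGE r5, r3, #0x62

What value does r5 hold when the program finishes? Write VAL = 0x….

VAL = 0x4a

[0] flags=1000 → (cmp)
[1] flags=1000 GT?F → skip
[2] flags=1000 LT?T → r0=0xd8
[3] flags=1010 → (cmp)
[4] flags=1010 CS?T → r0=0xbe
[5] flags=1010 GE?F → skip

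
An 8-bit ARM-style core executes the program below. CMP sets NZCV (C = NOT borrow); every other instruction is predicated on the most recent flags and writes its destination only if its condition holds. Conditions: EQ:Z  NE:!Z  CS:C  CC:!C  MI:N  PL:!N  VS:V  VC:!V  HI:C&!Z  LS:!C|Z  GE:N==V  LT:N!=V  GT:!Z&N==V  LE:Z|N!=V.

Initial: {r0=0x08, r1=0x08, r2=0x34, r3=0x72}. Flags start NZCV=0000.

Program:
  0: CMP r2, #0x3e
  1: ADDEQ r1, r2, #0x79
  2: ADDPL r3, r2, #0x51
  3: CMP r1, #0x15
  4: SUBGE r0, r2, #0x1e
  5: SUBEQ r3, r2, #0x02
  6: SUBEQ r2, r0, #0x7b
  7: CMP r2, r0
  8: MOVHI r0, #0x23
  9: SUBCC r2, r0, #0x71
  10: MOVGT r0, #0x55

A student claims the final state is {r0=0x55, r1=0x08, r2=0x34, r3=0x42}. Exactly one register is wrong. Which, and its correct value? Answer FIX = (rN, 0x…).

[0] flags=1000 → (cmp)
[1] flags=1000 EQ?F → skip
[2] flags=1000 PL?F → skip
[3] flags=1000 → (cmp)
[4] flags=1000 GE?F → skip
[5] flags=1000 EQ?F → skip
[6] flags=1000 EQ?F → skip
[7] flags=0010 → (cmp)
[8] flags=0010 HI?T → r0=0x23
[9] flags=0010 CC?F → skip
[10] flags=0010 GT?T → r0=0x55

FIX = (r3, 0x72)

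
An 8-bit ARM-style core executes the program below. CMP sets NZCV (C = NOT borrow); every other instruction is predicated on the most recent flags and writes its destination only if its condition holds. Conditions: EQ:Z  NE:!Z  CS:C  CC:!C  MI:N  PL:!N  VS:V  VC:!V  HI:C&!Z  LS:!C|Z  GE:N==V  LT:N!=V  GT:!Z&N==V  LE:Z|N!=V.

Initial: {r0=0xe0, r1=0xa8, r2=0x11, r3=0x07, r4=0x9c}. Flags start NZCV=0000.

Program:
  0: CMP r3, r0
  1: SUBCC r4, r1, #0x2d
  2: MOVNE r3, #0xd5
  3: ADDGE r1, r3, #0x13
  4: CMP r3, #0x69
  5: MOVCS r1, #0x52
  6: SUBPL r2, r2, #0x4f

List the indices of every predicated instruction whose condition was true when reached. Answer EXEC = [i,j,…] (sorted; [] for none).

[0] flags=0000 → (cmp)
[1] flags=0000 CC?T → r4=0x7b
[2] flags=0000 NE?T → r3=0xd5
[3] flags=0000 GE?T → r1=0xe8
[4] flags=0011 → (cmp)
[5] flags=0011 CS?T → r1=0x52
[6] flags=0011 PL?T → r2=0xc2

EXEC = [1,2,3,5,6]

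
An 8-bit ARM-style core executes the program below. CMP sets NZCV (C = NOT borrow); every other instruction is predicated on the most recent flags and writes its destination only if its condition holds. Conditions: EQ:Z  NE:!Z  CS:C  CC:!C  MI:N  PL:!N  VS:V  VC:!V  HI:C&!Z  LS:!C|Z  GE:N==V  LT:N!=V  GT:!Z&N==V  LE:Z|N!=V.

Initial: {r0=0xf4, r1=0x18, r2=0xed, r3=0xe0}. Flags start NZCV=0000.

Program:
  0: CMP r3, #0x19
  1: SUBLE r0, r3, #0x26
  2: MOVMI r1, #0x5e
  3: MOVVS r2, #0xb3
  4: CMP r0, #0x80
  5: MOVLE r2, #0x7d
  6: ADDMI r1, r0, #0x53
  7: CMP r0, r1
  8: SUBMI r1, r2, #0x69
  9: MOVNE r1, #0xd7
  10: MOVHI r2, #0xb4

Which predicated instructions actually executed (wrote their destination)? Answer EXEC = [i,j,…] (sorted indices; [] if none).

EXEC = [1,2,9,10]

[0] flags=1010 → (cmp)
[1] flags=1010 LE?T → r0=0xba
[2] flags=1010 MI?T → r1=0x5e
[3] flags=1010 VS?F → skip
[4] flags=0010 → (cmp)
[5] flags=0010 LE?F → skip
[6] flags=0010 MI?F → skip
[7] flags=0011 → (cmp)
[8] flags=0011 MI?F → skip
[9] flags=0011 NE?T → r1=0xd7
[10] flags=0011 HI?T → r2=0xb4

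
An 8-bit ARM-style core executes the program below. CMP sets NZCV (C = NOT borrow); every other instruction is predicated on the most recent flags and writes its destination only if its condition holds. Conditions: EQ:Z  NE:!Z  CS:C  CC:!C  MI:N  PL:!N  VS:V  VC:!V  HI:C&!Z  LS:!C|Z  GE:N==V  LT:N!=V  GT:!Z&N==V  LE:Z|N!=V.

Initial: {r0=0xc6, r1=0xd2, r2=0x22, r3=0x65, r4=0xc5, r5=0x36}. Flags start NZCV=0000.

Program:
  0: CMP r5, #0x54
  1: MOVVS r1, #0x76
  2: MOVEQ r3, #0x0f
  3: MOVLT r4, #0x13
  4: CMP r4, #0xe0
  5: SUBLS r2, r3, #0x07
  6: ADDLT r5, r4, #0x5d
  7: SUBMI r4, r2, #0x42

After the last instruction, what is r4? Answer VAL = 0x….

0: ✓ CMP  NZCV=1000
1: · MOVVS
2: · MOVEQ
3: ✓ MOVLT  r4←0x13
4: ✓ CMP  NZCV=0000
5: ✓ SUBLS  r2←0x5e
6: · ADDLT
7: · SUBMI

VAL = 0x13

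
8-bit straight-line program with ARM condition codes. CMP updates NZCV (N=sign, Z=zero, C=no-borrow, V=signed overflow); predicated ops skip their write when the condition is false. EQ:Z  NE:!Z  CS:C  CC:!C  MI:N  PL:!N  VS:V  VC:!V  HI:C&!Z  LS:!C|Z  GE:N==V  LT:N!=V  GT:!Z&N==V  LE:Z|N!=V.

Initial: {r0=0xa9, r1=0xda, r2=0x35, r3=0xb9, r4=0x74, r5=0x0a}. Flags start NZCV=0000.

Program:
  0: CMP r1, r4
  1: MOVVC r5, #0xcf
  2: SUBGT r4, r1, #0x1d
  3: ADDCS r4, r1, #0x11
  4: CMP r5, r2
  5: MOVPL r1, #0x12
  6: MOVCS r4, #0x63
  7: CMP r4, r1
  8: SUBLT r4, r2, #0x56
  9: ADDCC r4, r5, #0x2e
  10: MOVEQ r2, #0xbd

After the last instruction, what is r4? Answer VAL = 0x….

VAL = 0xeb

[0] flags=0011 → (cmp)
[1] flags=0011 VC?F → skip
[2] flags=0011 GT?F → skip
[3] flags=0011 CS?T → r4=0xeb
[4] flags=1000 → (cmp)
[5] flags=1000 PL?F → skip
[6] flags=1000 CS?F → skip
[7] flags=0010 → (cmp)
[8] flags=0010 LT?F → skip
[9] flags=0010 CC?F → skip
[10] flags=0010 EQ?F → skip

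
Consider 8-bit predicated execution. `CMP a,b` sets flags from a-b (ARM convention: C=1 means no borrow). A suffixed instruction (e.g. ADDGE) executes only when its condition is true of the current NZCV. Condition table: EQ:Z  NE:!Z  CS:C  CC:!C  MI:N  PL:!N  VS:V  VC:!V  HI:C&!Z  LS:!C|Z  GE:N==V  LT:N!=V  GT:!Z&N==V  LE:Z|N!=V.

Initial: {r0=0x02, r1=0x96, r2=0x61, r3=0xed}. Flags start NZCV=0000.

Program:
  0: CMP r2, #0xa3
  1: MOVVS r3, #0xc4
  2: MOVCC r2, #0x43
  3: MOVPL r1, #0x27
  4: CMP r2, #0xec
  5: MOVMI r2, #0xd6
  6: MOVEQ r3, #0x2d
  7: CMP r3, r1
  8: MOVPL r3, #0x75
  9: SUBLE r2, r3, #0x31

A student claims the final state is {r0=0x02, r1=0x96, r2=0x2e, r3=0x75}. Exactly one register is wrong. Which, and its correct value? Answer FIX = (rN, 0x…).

FIX = (r2, 0x43)

[0] flags=1001 → (cmp)
[1] flags=1001 VS?T → r3=0xc4
[2] flags=1001 CC?T → r2=0x43
[3] flags=1001 PL?F → skip
[4] flags=0000 → (cmp)
[5] flags=0000 MI?F → skip
[6] flags=0000 EQ?F → skip
[7] flags=0010 → (cmp)
[8] flags=0010 PL?T → r3=0x75
[9] flags=0010 LE?F → skip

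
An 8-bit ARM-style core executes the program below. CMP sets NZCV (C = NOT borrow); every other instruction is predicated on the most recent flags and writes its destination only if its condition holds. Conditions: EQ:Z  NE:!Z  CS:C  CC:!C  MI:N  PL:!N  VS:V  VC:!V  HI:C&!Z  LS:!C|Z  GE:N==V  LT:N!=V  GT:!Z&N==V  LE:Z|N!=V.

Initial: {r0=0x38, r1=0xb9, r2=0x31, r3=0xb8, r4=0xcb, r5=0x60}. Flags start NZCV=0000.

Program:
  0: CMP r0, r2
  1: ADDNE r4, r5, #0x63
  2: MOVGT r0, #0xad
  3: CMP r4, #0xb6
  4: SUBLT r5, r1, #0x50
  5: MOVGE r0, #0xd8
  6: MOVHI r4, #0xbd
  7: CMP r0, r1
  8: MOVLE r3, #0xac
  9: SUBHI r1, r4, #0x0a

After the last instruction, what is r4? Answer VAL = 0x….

VAL = 0xbd

[0] flags=0010 → (cmp)
[1] flags=0010 NE?T → r4=0xc3
[2] flags=0010 GT?T → r0=0xad
[3] flags=0010 → (cmp)
[4] flags=0010 LT?F → skip
[5] flags=0010 GE?T → r0=0xd8
[6] flags=0010 HI?T → r4=0xbd
[7] flags=0010 → (cmp)
[8] flags=0010 LE?F → skip
[9] flags=0010 HI?T → r1=0xb3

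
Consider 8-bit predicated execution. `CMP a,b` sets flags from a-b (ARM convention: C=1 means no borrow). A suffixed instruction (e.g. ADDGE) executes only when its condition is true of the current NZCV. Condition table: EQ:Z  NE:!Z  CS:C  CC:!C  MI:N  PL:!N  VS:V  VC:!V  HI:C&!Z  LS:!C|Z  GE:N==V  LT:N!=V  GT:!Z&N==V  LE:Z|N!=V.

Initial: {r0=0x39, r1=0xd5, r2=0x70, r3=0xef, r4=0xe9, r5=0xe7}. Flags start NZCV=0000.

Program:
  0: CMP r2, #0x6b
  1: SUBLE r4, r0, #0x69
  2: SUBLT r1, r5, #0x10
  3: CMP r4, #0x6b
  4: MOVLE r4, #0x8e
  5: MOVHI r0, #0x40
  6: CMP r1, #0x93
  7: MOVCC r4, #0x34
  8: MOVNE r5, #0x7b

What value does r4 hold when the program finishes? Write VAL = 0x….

VAL = 0x8e

0: ✓ CMP  NZCV=0010
1: · SUBLE
2: · SUBLT
3: ✓ CMP  NZCV=0011
4: ✓ MOVLE  r4←0x8e
5: ✓ MOVHI  r0←0x40
6: ✓ CMP  NZCV=0010
7: · MOVCC
8: ✓ MOVNE  r5←0x7b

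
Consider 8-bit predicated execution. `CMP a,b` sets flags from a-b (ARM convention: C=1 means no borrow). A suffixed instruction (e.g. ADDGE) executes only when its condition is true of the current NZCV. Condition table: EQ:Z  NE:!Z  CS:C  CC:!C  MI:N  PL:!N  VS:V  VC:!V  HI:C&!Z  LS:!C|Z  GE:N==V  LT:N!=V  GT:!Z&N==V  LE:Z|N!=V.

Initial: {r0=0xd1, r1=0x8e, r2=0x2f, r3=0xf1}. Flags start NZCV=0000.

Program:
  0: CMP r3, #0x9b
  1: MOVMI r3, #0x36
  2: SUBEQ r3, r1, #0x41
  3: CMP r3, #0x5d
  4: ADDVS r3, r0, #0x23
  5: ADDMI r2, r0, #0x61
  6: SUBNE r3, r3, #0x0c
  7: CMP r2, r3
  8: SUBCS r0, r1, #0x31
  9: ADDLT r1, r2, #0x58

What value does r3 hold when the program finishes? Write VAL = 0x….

VAL = 0xe5

0: ✓ CMP  NZCV=0010
1: · MOVMI
2: · SUBEQ
3: ✓ CMP  NZCV=1010
4: · ADDVS
5: ✓ ADDMI  r2←0x32
6: ✓ SUBNE  r3←0xe5
7: ✓ CMP  NZCV=0000
8: · SUBCS
9: · ADDLT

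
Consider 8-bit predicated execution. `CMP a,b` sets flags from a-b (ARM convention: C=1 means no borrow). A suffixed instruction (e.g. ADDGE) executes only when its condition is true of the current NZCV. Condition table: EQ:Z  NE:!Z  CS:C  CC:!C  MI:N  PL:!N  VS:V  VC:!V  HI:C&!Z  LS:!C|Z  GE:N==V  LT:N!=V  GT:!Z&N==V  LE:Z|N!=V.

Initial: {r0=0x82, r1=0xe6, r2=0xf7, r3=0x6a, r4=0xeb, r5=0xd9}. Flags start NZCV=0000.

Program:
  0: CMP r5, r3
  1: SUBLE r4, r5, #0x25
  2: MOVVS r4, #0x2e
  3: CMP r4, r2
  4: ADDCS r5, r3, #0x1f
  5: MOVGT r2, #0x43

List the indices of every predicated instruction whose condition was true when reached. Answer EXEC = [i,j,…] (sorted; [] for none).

0: ✓ CMP  NZCV=0011
1: ✓ SUBLE  r4←0xb4
2: ✓ MOVVS  r4←0x2e
3: ✓ CMP  NZCV=0000
4: · ADDCS
5: ✓ MOVGT  r2←0x43

EXEC = [1,2,5]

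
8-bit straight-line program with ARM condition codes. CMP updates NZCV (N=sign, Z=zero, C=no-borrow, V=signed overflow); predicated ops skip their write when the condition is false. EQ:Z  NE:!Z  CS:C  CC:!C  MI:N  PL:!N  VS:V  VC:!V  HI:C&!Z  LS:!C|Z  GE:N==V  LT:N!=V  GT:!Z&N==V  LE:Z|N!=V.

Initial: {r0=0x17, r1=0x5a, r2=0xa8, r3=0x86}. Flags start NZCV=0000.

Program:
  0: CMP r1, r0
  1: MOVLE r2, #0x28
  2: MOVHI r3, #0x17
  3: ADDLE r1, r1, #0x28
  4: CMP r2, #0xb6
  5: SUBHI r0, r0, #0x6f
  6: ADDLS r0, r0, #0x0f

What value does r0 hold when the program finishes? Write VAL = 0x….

VAL = 0x26

[0] flags=0010 → (cmp)
[1] flags=0010 LE?F → skip
[2] flags=0010 HI?T → r3=0x17
[3] flags=0010 LE?F → skip
[4] flags=1000 → (cmp)
[5] flags=1000 HI?F → skip
[6] flags=1000 LS?T → r0=0x26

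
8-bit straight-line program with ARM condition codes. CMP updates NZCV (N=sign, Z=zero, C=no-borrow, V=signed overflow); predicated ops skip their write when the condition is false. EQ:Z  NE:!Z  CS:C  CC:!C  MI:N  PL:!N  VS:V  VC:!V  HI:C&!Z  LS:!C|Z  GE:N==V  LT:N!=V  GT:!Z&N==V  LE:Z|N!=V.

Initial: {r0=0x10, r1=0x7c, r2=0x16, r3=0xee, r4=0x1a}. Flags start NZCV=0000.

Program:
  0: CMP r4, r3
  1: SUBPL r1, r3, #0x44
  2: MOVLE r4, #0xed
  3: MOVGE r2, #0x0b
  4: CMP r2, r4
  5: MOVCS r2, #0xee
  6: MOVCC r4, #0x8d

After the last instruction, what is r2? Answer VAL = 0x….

[0] flags=0000 → (cmp)
[1] flags=0000 PL?T → r1=0xaa
[2] flags=0000 LE?F → skip
[3] flags=0000 GE?T → r2=0x0b
[4] flags=1000 → (cmp)
[5] flags=1000 CS?F → skip
[6] flags=1000 CC?T → r4=0x8d

VAL = 0x0b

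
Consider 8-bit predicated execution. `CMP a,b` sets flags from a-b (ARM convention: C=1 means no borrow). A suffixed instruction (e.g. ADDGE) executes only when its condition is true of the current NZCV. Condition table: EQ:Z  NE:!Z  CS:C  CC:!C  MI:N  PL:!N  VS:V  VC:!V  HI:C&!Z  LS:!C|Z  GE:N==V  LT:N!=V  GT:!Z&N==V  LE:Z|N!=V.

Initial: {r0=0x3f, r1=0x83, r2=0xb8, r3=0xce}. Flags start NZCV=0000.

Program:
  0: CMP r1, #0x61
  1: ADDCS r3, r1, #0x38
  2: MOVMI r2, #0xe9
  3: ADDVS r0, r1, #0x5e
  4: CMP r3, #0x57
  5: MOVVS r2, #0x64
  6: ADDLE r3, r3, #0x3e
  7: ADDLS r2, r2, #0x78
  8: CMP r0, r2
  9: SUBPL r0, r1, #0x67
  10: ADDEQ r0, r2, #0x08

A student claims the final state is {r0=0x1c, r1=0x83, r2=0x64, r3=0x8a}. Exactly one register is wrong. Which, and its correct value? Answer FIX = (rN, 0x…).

[0] flags=0011 → (cmp)
[1] flags=0011 CS?T → r3=0xbb
[2] flags=0011 MI?F → skip
[3] flags=0011 VS?T → r0=0xe1
[4] flags=0011 → (cmp)
[5] flags=0011 VS?T → r2=0x64
[6] flags=0011 LE?T → r3=0xf9
[7] flags=0011 LS?F → skip
[8] flags=0011 → (cmp)
[9] flags=0011 PL?T → r0=0x1c
[10] flags=0011 EQ?F → skip

FIX = (r3, 0xf9)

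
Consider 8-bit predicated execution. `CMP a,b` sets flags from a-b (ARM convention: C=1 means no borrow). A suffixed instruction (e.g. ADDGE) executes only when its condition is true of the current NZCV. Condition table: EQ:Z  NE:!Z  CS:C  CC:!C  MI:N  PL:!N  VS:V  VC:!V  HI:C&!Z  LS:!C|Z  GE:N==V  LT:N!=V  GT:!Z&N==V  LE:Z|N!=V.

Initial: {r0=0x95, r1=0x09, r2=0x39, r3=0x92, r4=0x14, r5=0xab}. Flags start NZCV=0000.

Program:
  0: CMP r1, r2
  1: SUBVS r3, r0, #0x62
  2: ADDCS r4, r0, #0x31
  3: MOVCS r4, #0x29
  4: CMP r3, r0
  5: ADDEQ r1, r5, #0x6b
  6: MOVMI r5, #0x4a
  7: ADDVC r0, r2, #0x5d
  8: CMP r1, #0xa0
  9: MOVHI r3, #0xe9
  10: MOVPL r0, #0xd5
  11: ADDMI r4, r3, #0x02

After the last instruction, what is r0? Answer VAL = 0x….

VAL = 0xd5

[0] flags=1000 → (cmp)
[1] flags=1000 VS?F → skip
[2] flags=1000 CS?F → skip
[3] flags=1000 CS?F → skip
[4] flags=1000 → (cmp)
[5] flags=1000 EQ?F → skip
[6] flags=1000 MI?T → r5=0x4a
[7] flags=1000 VC?T → r0=0x96
[8] flags=0000 → (cmp)
[9] flags=0000 HI?F → skip
[10] flags=0000 PL?T → r0=0xd5
[11] flags=0000 MI?F → skip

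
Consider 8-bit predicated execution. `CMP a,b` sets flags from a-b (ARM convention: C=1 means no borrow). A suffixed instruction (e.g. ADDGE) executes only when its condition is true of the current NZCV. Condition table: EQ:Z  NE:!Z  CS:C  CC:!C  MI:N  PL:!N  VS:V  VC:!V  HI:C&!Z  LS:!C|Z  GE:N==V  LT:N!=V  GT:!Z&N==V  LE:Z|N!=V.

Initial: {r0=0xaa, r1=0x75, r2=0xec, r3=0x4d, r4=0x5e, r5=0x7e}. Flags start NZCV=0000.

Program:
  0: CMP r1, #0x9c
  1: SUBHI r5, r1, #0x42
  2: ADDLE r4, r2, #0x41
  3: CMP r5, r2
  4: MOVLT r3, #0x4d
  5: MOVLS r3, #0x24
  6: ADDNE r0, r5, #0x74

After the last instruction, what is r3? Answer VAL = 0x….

VAL = 0x24

0: ✓ CMP  NZCV=1001
1: · SUBHI
2: · ADDLE
3: ✓ CMP  NZCV=1001
4: · MOVLT
5: ✓ MOVLS  r3←0x24
6: ✓ ADDNE  r0←0xf2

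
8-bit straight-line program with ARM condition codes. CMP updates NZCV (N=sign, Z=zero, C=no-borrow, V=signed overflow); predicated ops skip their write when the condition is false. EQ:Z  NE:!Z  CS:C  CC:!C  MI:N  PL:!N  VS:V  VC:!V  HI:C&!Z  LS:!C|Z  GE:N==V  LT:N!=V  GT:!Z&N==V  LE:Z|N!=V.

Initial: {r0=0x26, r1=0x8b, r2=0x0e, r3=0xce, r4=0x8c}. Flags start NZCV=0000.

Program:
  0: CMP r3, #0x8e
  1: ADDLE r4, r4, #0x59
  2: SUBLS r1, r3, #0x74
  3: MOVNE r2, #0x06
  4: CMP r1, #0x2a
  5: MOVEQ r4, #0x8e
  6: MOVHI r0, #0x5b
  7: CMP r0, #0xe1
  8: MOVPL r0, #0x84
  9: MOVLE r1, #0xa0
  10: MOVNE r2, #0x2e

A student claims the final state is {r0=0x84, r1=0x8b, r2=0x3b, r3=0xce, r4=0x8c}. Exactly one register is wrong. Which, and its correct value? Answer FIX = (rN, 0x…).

0: ✓ CMP  NZCV=0010
1: · ADDLE
2: · SUBLS
3: ✓ MOVNE  r2←0x06
4: ✓ CMP  NZCV=0011
5: · MOVEQ
6: ✓ MOVHI  r0←0x5b
7: ✓ CMP  NZCV=0000
8: ✓ MOVPL  r0←0x84
9: · MOVLE
10: ✓ MOVNE  r2←0x2e

FIX = (r2, 0x2e)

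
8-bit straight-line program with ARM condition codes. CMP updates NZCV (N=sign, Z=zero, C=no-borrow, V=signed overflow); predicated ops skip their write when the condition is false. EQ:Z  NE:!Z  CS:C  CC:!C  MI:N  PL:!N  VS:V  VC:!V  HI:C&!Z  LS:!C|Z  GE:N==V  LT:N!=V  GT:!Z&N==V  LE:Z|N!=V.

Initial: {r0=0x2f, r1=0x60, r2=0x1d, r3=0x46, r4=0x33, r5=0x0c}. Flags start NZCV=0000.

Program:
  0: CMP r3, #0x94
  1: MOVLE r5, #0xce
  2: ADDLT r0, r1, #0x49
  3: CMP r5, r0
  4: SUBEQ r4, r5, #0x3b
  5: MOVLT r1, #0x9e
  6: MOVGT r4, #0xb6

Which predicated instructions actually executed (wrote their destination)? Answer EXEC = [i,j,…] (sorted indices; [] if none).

[0] flags=1001 → (cmp)
[1] flags=1001 LE?F → skip
[2] flags=1001 LT?F → skip
[3] flags=1000 → (cmp)
[4] flags=1000 EQ?F → skip
[5] flags=1000 LT?T → r1=0x9e
[6] flags=1000 GT?F → skip

EXEC = [5]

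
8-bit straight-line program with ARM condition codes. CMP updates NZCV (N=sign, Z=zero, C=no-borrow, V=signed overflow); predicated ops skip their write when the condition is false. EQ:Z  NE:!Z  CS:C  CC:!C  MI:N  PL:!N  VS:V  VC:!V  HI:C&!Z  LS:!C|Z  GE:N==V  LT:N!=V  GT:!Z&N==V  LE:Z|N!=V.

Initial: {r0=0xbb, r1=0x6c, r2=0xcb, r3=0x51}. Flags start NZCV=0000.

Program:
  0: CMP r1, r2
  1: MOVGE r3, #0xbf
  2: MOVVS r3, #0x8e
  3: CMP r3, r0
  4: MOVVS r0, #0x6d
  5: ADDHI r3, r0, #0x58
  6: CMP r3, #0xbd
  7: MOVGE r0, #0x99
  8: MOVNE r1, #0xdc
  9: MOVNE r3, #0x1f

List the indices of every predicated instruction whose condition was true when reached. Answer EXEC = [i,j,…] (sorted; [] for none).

EXEC = [1,2,8,9]

[0] flags=1001 → (cmp)
[1] flags=1001 GE?T → r3=0xbf
[2] flags=1001 VS?T → r3=0x8e
[3] flags=1000 → (cmp)
[4] flags=1000 VS?F → skip
[5] flags=1000 HI?F → skip
[6] flags=1000 → (cmp)
[7] flags=1000 GE?F → skip
[8] flags=1000 NE?T → r1=0xdc
[9] flags=1000 NE?T → r3=0x1f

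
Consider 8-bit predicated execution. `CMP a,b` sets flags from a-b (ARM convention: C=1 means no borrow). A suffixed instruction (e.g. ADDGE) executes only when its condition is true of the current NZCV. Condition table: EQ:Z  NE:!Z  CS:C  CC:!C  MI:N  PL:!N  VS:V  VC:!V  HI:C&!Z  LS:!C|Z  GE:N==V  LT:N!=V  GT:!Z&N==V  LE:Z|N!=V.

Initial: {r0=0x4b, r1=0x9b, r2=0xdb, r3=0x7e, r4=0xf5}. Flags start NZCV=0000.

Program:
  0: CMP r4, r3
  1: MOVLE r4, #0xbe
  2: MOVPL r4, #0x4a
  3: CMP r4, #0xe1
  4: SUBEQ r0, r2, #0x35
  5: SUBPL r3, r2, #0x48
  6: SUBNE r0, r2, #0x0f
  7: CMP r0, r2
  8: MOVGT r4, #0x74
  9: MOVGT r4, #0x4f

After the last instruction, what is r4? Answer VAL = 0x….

VAL = 0x4a

0: ✓ CMP  NZCV=0011
1: ✓ MOVLE  r4←0xbe
2: ✓ MOVPL  r4←0x4a
3: ✓ CMP  NZCV=0000
4: · SUBEQ
5: ✓ SUBPL  r3←0x93
6: ✓ SUBNE  r0←0xcc
7: ✓ CMP  NZCV=1000
8: · MOVGT
9: · MOVGT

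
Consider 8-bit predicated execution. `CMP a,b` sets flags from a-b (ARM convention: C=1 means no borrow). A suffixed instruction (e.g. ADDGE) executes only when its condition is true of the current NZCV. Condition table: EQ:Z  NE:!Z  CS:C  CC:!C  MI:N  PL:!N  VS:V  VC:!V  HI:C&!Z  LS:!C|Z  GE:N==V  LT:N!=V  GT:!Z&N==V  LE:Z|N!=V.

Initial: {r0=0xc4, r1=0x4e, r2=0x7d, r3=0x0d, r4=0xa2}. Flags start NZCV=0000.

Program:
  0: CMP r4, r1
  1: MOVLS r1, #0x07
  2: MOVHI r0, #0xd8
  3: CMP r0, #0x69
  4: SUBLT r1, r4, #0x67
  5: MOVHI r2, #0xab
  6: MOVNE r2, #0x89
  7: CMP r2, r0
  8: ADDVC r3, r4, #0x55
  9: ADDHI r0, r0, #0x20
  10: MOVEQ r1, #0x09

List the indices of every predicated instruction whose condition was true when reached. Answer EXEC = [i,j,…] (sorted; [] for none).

EXEC = [2,4,5,6,8]

[0] flags=0011 → (cmp)
[1] flags=0011 LS?F → skip
[2] flags=0011 HI?T → r0=0xd8
[3] flags=0011 → (cmp)
[4] flags=0011 LT?T → r1=0x3b
[5] flags=0011 HI?T → r2=0xab
[6] flags=0011 NE?T → r2=0x89
[7] flags=1000 → (cmp)
[8] flags=1000 VC?T → r3=0xf7
[9] flags=1000 HI?F → skip
[10] flags=1000 EQ?F → skip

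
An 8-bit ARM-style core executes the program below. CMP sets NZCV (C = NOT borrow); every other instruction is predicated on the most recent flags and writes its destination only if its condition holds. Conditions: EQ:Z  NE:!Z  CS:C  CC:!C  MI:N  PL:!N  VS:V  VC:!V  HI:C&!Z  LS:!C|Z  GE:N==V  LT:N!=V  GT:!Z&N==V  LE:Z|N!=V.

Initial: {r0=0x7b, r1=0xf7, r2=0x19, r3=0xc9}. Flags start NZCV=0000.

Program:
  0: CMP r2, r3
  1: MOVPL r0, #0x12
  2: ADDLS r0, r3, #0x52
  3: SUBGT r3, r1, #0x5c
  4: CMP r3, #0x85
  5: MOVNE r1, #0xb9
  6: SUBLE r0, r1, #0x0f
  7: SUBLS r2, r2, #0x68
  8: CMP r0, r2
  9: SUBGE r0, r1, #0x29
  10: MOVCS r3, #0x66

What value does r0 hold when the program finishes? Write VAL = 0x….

VAL = 0x90

0: ✓ CMP  NZCV=0000
1: ✓ MOVPL  r0←0x12
2: ✓ ADDLS  r0←0x1b
3: ✓ SUBGT  r3←0x9b
4: ✓ CMP  NZCV=0010
5: ✓ MOVNE  r1←0xb9
6: · SUBLE
7: · SUBLS
8: ✓ CMP  NZCV=0010
9: ✓ SUBGE  r0←0x90
10: ✓ MOVCS  r3←0x66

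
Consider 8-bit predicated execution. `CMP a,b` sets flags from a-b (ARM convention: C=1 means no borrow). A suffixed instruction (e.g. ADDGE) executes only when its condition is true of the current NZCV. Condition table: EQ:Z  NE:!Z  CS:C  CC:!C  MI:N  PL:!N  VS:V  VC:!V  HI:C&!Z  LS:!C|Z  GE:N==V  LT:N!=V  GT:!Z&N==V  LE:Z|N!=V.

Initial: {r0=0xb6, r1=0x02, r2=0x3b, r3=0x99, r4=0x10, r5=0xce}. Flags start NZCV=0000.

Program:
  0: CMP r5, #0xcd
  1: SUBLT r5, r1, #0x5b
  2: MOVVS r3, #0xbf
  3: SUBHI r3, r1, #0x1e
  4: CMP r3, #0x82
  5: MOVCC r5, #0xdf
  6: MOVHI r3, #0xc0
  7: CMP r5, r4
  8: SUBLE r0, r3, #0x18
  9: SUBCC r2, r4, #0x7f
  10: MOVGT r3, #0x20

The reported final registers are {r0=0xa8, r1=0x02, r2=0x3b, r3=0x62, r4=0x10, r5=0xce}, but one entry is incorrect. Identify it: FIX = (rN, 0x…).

0: ✓ CMP  NZCV=0010
1: · SUBLT
2: · MOVVS
3: ✓ SUBHI  r3←0xe4
4: ✓ CMP  NZCV=0010
5: · MOVCC
6: ✓ MOVHI  r3←0xc0
7: ✓ CMP  NZCV=1010
8: ✓ SUBLE  r0←0xa8
9: · SUBCC
10: · MOVGT

FIX = (r3, 0xc0)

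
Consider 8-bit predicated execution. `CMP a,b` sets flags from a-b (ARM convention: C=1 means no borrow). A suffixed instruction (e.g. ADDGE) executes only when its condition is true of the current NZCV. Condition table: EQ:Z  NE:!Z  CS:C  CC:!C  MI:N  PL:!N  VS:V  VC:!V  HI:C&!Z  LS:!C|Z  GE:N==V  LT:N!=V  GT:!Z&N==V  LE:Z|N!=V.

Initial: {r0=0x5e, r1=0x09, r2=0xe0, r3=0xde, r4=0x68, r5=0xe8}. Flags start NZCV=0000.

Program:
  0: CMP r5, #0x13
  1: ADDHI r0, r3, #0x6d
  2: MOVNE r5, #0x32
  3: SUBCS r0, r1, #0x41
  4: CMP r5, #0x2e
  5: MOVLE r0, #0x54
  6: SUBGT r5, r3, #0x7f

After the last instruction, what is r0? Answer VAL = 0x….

VAL = 0xc8

0: ✓ CMP  NZCV=1010
1: ✓ ADDHI  r0←0x4b
2: ✓ MOVNE  r5←0x32
3: ✓ SUBCS  r0←0xc8
4: ✓ CMP  NZCV=0010
5: · MOVLE
6: ✓ SUBGT  r5←0x5f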